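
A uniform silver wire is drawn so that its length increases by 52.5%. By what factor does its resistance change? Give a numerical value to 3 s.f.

k = 1 + 52.5/100 = 1.525; volume constant ⇒ A' = A/k, so R' = k²R.
Factor = 2.33

2.33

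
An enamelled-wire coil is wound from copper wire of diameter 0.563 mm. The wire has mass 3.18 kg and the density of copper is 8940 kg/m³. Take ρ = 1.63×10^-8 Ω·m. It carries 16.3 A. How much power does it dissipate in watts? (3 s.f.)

A = π(d/2)² = π(2.8150e-04 m)² = 2.4895e-07 m²
L = m/(density·A) = 3.18/(8940×2.4895e-07) = 1429 m
R = ρL/A = (1.63×10^-8)(1429)/(2.4895e-07) = 93.55 Ω
P = I²R = (16.3)² × 93.55 = 24900 W

24900 W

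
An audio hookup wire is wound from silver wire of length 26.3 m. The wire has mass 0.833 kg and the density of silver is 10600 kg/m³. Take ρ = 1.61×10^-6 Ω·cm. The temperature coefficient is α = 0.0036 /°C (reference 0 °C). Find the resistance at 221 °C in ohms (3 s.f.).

ρ = 1.61×10^-6 Ω·cm = 1.61×10^-8 Ω·m
A = m/(density·L) = 0.833/(10600×26.3) = 2.9880e-06 m²
R = ρL/A = (1.61×10^-8)(26.3)/(2.9880e-06) = 0.1417 Ω
R(221 °C) = 0.1417 × (1 + 0.0036×221) = 0.254 Ω

0.254 Ω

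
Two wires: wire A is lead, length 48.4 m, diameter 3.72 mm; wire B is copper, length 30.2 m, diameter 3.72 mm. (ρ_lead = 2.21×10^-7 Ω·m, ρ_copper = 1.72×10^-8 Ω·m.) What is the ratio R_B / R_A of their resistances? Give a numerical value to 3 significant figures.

R ∝ ρL/d², so R_B/R_A = (ρ_B/ρ_A) × (L_B/L_A)
= (1.72×10^-8/2.21×10^-7) × (30.2/48.4) = 0.0486

0.0486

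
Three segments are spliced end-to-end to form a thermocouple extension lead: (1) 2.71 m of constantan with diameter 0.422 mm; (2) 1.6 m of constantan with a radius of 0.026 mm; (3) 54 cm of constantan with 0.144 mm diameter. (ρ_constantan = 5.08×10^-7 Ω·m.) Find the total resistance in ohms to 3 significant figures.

409 Ω

Seg 1: A = π(d/2)² = π(2.1100e-04 m)² = 1.399e-07 m²
R_1 = (5.08×10^-7)(2.71)/(1.399e-07) = 9.843 Ω
Seg 2: A = πr² = π(2.6000e-05 m)² = 2.124e-09 m²
R_2 = (5.08×10^-7)(1.6)/(2.124e-09) = 382.7 Ω
Seg 3: A = π(d/2)² = π(7.2000e-05 m)² = 1.629e-08 m²
R_3 = (5.08×10^-7)(0.54)/(1.629e-08) = 16.84 Ω
R_total = R_1 + R_2 + R_3 = 409 Ω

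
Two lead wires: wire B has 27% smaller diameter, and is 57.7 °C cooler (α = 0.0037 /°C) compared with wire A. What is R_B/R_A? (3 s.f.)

R ∝ ρL/d² with ρ ∝ (1+αΔT), so R_B/R_A = (1 − 27/100)⁻² × (1 − 0.0037×57.7)
= 1.877 × 0.7865 = 1.48

1.48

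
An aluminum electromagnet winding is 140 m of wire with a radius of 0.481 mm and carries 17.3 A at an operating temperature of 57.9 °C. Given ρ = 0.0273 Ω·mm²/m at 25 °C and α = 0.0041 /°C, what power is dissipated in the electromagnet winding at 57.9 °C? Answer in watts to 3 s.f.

ρ = 0.0273 Ω·mm²/m = 2.73×10^-8 Ω·m
A = πr² = π(4.8100e-04 m)² = 7.268e-07 m²
R₍25₎ = ρL/A = (2.73×10^-8)(140)/(7.268e-07) = 5.258 Ω
R₍57.9₎ = R₍25₎(1 + αΔT) = 5.258 × (1 + 0.0041×32.9) = 5.968 Ω
P = I²R = (17.3)² × 5.968 = 1790 W

1790 W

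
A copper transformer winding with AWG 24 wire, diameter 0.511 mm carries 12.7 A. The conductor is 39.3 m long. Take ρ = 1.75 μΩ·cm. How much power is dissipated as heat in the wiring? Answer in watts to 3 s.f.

ρ = 1.75 μΩ·cm = 1.75×10^-8 Ω·m
A = π(0.511/2 mm)² = π(2.5550e-04 m)² = 2.051e-07 m²
R = ρL/A = (1.75×10^-8)(39.3)/(2.051e-07) = 3.354 Ω
P = I²R = (12.7)² × 3.354 = 541 W

541 W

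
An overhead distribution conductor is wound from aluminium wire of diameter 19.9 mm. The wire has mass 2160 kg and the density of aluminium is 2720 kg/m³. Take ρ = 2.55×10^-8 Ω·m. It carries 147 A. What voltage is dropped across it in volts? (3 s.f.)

30.8 V

A = π(d/2)² = π(9.9500e-03 m)² = 3.1103e-04 m²
L = m/(density·A) = 2160/(2720×3.1103e-04) = 2553 m
R = ρL/A = (2.55×10^-8)(2553)/(3.1103e-04) = 0.2093 Ω
V = IR = 147 × 0.2093 = 30.8 V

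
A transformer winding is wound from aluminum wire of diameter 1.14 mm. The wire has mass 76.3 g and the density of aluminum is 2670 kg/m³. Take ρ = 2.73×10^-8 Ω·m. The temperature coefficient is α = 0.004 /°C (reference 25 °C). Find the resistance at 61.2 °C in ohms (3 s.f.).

0.857 Ω

A = π(d/2)² = π(5.7000e-04 m)² = 1.0207e-06 m²
L = m/(density·A) = 0.0763/(2670×1.0207e-06) = 28 m
R = ρL/A = (2.73×10^-8)(28)/(1.0207e-06) = 0.7488 Ω
R(61.2 °C) = 0.7488 × (1 + 0.004×36.2) = 0.857 Ω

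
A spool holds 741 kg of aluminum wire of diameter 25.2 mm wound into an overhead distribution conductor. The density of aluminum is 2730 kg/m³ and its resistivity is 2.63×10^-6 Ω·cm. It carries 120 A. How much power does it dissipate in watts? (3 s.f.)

ρ = 2.63×10^-6 Ω·cm = 2.63×10^-8 Ω·m
A = π(d/2)² = π(1.2600e-02 m)² = 4.9876e-04 m²
L = m/(density·A) = 741/(2730×4.9876e-04) = 544.2 m
R = ρL/A = (2.63×10^-8)(544.2)/(4.9876e-04) = 0.0287 Ω
P = I²R = (120)² × 0.0287 = 413 W

413 W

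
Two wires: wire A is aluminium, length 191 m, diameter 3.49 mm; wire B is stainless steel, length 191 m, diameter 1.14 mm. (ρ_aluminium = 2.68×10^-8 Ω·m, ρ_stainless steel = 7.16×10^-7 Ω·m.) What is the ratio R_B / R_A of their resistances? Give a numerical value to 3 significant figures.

250

R ∝ ρL/d², so R_B/R_A = (ρ_B/ρ_A) × (d_A/d_B)²
= (7.16×10^-7/2.68×10^-8) × (3.49/1.14)² = 250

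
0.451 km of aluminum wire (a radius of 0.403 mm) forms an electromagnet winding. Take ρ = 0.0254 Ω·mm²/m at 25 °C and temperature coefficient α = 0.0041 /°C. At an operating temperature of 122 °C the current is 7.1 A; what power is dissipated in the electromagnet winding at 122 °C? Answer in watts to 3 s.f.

1580 W

ρ = 0.0254 Ω·mm²/m = 2.54×10^-8 Ω·m
A = πr² = π(4.0300e-04 m)² = 5.102e-07 m²
R₍25₎ = ρL/A = (2.54×10^-8)(451)/(5.102e-07) = 22.45 Ω
R₍122₎ = R₍25₎(1 + αΔT) = 22.45 × (1 + 0.0041×97) = 31.38 Ω
P = I²R = (7.1)² × 31.38 = 1580 W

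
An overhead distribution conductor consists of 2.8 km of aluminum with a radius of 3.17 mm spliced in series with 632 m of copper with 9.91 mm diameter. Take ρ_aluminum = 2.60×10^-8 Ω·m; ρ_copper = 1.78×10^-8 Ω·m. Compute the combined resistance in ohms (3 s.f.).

Segment 1: A = πr² = π(3.1700e-03 m)² = 3.157e-05 m²
R₁ = ρL/A = (2.60×10^-8)(2800)/(3.157e-05) = 2.306 Ω
Segment 2: A = π(d/2)² = π(4.9550e-03 m)² = 7.713e-05 m²
R₂ = (1.78×10^-8)(632)/(7.713e-05) = 0.1458 Ω
R = R₁ + R₂ = 2.45 Ω

2.45 Ω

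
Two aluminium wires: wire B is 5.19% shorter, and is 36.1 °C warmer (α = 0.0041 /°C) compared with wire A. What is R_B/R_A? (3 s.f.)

1.09

R ∝ ρL/d² with ρ ∝ (1+αΔT), so R_B/R_A = (1 − 5.19/100) × (1 + 0.0041×36.1)
= 0.9481 × 1.148 = 1.09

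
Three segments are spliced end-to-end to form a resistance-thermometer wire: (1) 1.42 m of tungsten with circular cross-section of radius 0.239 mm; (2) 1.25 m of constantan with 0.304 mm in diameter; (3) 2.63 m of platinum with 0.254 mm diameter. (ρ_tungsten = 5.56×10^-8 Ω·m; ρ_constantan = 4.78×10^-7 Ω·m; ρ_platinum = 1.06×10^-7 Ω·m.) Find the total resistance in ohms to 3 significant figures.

14.2 Ω

Seg 1: A = πr² = π(2.3900e-04 m)² = 1.795e-07 m²
R_1 = (5.56×10^-8)(1.42)/(1.795e-07) = 0.44 Ω
Seg 2: A = π(d/2)² = π(1.5200e-04 m)² = 7.258e-08 m²
R_2 = (4.78×10^-7)(1.25)/(7.258e-08) = 8.232 Ω
Seg 3: A = π(d/2)² = π(1.2700e-04 m)² = 5.067e-08 m²
R_3 = (1.06×10^-7)(2.63)/(5.067e-08) = 5.502 Ω
R_total = R_1 + R_2 + R_3 = 14.2 Ω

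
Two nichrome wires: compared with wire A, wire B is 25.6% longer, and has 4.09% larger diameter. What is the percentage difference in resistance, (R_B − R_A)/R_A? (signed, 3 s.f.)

15.9%

R ∝ L/d², so R_B/R_A = (1 + 25.6/100) × (1 + 4.09/100)⁻²
= 1.256 × 0.923 = 1.159
(R_B − R_A)/R_A = 1.159 − 1 = 15.9%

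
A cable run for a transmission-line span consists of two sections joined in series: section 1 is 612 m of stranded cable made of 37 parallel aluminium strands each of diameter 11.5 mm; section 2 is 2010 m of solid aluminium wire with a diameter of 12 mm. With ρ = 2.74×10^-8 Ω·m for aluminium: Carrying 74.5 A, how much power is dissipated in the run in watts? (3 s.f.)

Section 1: A_strand = π(5.7500e-03)² = 1.039e-04 m²; R₁ = ρL/(N·A_s) = (2.74×10^-8)(612)/(37×1.039e-04) = 0.004363 Ω
Section 2: A = π(d/2)² = π(6.0000e-03 m)² = 1.131e-04 m²
R₂ = (2.74×10^-8)(2010)/(1.131e-04) = 0.487 Ω
R = R₁ + R₂ = 0.4913 Ω
P = I²R = (74.5)² × 0.4913 = 2730 W

2730 W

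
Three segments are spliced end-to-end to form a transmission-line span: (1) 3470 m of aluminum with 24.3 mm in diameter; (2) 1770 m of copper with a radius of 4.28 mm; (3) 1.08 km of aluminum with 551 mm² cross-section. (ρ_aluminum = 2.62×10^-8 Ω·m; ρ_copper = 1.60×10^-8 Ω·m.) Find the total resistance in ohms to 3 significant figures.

0.739 Ω

Seg 1: A = π(d/2)² = π(1.2150e-02 m)² = 4.638e-04 m²
R_1 = (2.62×10^-8)(3470)/(4.638e-04) = 0.196 Ω
Seg 2: A = πr² = π(4.2800e-03 m)² = 5.755e-05 m²
R_2 = (1.60×10^-8)(1770)/(5.755e-05) = 0.4921 Ω
Seg 3: A = 551 mm² = 5.510e-04 m²
R_3 = (2.62×10^-8)(1080)/(5.510e-04) = 0.05135 Ω
R_total = R_1 + R_2 + R_3 = 0.739 Ω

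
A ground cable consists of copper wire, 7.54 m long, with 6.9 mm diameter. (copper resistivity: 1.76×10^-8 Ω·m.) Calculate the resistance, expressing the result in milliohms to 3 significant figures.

A = π(d/2)² = π(3.4500e-03 m)² = 3.739e-05 m²
R = ρL/A = (1.76×10^-8)(7.54 m)/(3.739e-05 m²) = 3.55 mΩ

3.55 mΩ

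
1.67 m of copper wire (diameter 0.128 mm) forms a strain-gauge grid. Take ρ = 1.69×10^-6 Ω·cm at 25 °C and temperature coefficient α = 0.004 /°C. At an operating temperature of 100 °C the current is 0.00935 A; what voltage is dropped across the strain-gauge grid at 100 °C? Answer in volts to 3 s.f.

ρ = 1.69×10^-6 Ω·cm = 1.69×10^-8 Ω·m
A = π(d/2)² = π(6.4000e-05 m)² = 1.287e-08 m²
R₍25₎ = ρL/A = (1.69×10^-8)(1.67)/(1.287e-08) = 2.193 Ω
R₍100₎ = R₍25₎(1 + αΔT) = 2.193 × (1 + 0.004×75) = 2.851 Ω
V = IR = 0.00935 × 2.851 = 0.0267 V

0.0267 V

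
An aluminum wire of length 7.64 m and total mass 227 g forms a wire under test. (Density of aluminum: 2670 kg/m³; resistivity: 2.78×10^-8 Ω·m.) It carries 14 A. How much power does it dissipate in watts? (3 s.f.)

A = m/(density·L) = 0.227/(2670×7.64) = 1.1128e-05 m²
R = ρL/A = (2.78×10^-8)(7.64)/(1.1128e-05) = 0.01909 Ω
P = I²R = (14)² × 0.01909 = 3.74 W

3.74 W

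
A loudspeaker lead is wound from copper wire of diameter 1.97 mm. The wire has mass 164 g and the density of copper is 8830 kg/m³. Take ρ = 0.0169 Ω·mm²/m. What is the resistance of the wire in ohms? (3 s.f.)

0.0338 Ω

ρ = 0.0169 Ω·mm²/m = 1.69×10^-8 Ω·m
A = π(d/2)² = π(9.8500e-04 m)² = 3.0481e-06 m²
L = m/(density·A) = 0.164/(8830×3.0481e-06) = 6.093 m
R = ρL/A = (1.69×10^-8)(6.093)/(3.0481e-06) = 0.0338 Ω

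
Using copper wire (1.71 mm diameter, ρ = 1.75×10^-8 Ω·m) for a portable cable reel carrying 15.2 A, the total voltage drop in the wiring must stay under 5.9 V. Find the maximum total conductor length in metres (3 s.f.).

A = π(d/2)² = π(8.5500e-04 m)² = 2.297e-06 m²
L_max = V_max·A/(1·ρI) = (5.9)(2.297e-06)/(1.75×10^-8×15.2) = 50.9 m

50.9 m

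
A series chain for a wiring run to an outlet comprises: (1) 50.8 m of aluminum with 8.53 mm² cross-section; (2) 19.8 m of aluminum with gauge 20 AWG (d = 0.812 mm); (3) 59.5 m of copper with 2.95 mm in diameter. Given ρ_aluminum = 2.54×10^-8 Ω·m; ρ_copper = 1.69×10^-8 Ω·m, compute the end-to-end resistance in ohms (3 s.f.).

Seg 1: A = 8.53 mm² = 8.530e-06 m²
R_1 = (2.54×10^-8)(50.8)/(8.530e-06) = 0.1513 Ω
Seg 2: A = π(0.812/2 mm)² = π(4.0600e-04 m)² = 5.178e-07 m²
R_2 = (2.54×10^-8)(19.8)/(5.178e-07) = 0.9712 Ω
Seg 3: A = π(d/2)² = π(1.4750e-03 m)² = 6.835e-06 m²
R_3 = (1.69×10^-8)(59.5)/(6.835e-06) = 0.1471 Ω
R_total = R_1 + R_2 + R_3 = 1.27 Ω

1.27 Ω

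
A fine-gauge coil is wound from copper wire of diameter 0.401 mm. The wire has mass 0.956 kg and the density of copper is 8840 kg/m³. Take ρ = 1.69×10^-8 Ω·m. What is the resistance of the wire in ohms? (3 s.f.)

A = π(d/2)² = π(2.0050e-04 m)² = 1.2629e-07 m²
L = m/(density·A) = 0.956/(8840×1.2629e-07) = 856.3 m
R = ρL/A = (1.69×10^-8)(856.3)/(1.2629e-07) = 115 Ω

115 Ω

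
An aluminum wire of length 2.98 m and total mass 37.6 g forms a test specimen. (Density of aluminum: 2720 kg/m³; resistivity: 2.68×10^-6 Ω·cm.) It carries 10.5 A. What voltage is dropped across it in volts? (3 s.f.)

ρ = 2.68×10^-6 Ω·cm = 2.68×10^-8 Ω·m
A = m/(density·L) = 0.0376/(2720×2.98) = 4.6388e-06 m²
R = ρL/A = (2.68×10^-8)(2.98)/(4.6388e-06) = 0.01722 Ω
V = IR = 10.5 × 0.01722 = 0.181 V

0.181 V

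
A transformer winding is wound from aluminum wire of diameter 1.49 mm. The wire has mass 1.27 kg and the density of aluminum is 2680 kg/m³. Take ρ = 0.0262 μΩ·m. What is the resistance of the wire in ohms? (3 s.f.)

ρ = 0.0262 μΩ·m = 2.62×10^-8 Ω·m
A = π(d/2)² = π(7.4500e-04 m)² = 1.7437e-06 m²
L = m/(density·A) = 1.27/(2680×1.7437e-06) = 271.8 m
R = ρL/A = (2.62×10^-8)(271.8)/(1.7437e-06) = 4.08 Ω

4.08 Ω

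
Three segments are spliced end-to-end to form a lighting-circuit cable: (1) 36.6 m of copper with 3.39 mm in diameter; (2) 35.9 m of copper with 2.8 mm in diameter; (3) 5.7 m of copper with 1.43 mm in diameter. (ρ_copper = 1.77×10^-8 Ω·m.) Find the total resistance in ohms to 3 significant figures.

Seg 1: A = π(d/2)² = π(1.6950e-03 m)² = 9.026e-06 m²
R_1 = (1.77×10^-8)(36.6)/(9.026e-06) = 0.07177 Ω
Seg 2: A = π(d/2)² = π(1.4000e-03 m)² = 6.158e-06 m²
R_2 = (1.77×10^-8)(35.9)/(6.158e-06) = 0.1032 Ω
Seg 3: A = π(d/2)² = π(7.1500e-04 m)² = 1.606e-06 m²
R_3 = (1.77×10^-8)(5.7)/(1.606e-06) = 0.06282 Ω
R_total = R_1 + R_2 + R_3 = 0.238 Ω

0.238 Ω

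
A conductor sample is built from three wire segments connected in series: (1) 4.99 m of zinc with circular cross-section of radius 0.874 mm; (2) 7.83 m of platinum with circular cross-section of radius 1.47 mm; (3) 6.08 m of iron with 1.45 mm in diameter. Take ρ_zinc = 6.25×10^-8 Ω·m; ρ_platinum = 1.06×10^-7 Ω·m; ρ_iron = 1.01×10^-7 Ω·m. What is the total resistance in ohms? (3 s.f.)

Seg 1: A = πr² = π(8.7400e-04 m)² = 2.400e-06 m²
R_1 = (6.25×10^-8)(4.99)/(2.400e-06) = 0.13 Ω
Seg 2: A = πr² = π(1.4700e-03 m)² = 6.789e-06 m²
R_2 = (1.06×10^-7)(7.83)/(6.789e-06) = 0.1223 Ω
Seg 3: A = π(d/2)² = π(7.2500e-04 m)² = 1.651e-06 m²
R_3 = (1.01×10^-7)(6.08)/(1.651e-06) = 0.3719 Ω
R_total = R_1 + R_2 + R_3 = 0.624 Ω

0.624 Ω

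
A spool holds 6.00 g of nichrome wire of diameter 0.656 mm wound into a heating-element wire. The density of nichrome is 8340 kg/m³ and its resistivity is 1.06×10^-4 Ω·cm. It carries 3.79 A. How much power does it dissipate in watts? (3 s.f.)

ρ = 1.06×10^-4 Ω·cm = 1.06×10^-6 Ω·m
A = π(d/2)² = π(3.2800e-04 m)² = 3.3799e-07 m²
L = m/(density·A) = 0.006/(8340×3.3799e-07) = 2.129 m
R = ρL/A = (1.06×10^-6)(2.129)/(3.3799e-07) = 6.676 Ω
P = I²R = (3.79)² × 6.676 = 95.9 W

95.9 W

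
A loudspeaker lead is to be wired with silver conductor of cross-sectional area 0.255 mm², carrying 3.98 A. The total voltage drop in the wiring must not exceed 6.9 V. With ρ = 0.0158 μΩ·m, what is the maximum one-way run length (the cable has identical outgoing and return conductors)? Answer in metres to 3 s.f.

14.0 m

ρ = 0.0158 μΩ·m = 1.58×10^-8 Ω·m
A = 0.255 mm² = 2.550e-07 m²
L_max = V_max·A/(2·ρI) = (6.9)(2.550e-07)/(2×1.58×10^-8×3.98) = 14.0 m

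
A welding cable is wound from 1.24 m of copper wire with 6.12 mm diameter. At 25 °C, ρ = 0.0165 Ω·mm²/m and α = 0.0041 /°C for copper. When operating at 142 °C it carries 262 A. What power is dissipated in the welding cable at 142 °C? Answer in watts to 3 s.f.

70.6 W

ρ = 0.0165 Ω·mm²/m = 1.65×10^-8 Ω·m
A = π(d/2)² = π(3.0600e-03 m)² = 2.942e-05 m²
R₍25₎ = ρL/A = (1.65×10^-8)(1.24)/(2.942e-05) = 6.955×10^-4 Ω
R₍142₎ = R₍25₎(1 + αΔT) = 6.955×10^-4 × (1 + 0.0041×117) = 0.001029 Ω
P = I²R = (262)² × 0.001029 = 70.6 W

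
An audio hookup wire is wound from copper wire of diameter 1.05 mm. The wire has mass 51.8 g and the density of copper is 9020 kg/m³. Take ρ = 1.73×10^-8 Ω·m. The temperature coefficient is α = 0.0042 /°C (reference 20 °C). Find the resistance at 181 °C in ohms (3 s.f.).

A = π(d/2)² = π(5.2500e-04 m)² = 8.6590e-07 m²
L = m/(density·A) = 0.0518/(9020×8.6590e-07) = 6.632 m
R = ρL/A = (1.73×10^-8)(6.632)/(8.6590e-07) = 0.1325 Ω
R(181 °C) = 0.1325 × (1 + 0.0042×161) = 0.222 Ω

0.222 Ω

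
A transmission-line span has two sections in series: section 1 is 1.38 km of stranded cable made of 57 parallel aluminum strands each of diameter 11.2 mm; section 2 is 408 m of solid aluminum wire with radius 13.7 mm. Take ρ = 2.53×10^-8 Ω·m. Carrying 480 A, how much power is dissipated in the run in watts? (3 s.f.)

Section 1: A_strand = π(5.6000e-03)² = 9.852e-05 m²; R₁ = ρL/(N·A_s) = (2.53×10^-8)(1380)/(57×9.852e-05) = 0.006217 Ω
Section 2: A = πr² = π(1.3700e-02 m)² = 5.896e-04 m²
R₂ = (2.53×10^-8)(408)/(5.896e-04) = 0.01751 Ω
R = R₁ + R₂ = 0.02372 Ω
P = I²R = (480)² × 0.02372 = 5470 W

5470 W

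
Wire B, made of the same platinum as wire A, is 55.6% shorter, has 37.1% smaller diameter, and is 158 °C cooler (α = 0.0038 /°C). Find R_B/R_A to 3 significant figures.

0.448

R ∝ ρL/d² with ρ ∝ (1+αΔT), so R_B/R_A = (1 − 55.6/100) × (1 − 37.1/100)⁻² × (1 − 0.0038×158)
= 0.444 × 2.527 × 0.3996 = 0.448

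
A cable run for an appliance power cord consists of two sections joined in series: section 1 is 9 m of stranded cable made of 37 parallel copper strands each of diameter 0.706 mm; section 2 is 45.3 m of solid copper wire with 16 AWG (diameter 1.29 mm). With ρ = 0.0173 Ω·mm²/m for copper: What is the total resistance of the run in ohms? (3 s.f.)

ρ = 0.0173 Ω·mm²/m = 1.73×10^-8 Ω·m
Section 1: A_strand = π(3.5300e-04)² = 3.915e-07 m²; R₁ = ρL/(N·A_s) = (1.73×10^-8)(9)/(37×3.915e-07) = 0.01075 Ω
Section 2: A = π(1.29/2 mm)² = π(6.4500e-04 m)² = 1.307e-06 m²
R₂ = (1.73×10^-8)(45.3)/(1.307e-06) = 0.5996 Ω
R = R₁ + R₂ = 0.610 Ω

0.610 Ω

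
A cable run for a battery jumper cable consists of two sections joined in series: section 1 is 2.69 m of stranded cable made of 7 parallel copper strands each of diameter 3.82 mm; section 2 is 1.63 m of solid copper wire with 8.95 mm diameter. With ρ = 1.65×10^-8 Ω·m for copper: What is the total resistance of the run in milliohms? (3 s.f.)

0.981 mΩ

Section 1: A_strand = π(1.9100e-03)² = 1.146e-05 m²; R₁ = ρL/(N·A_s) = (1.65×10^-8)(2.69)/(7×1.146e-05) = 5.533×10^-4 Ω
Section 2: A = π(d/2)² = π(4.4750e-03 m)² = 6.291e-05 m²
R₂ = (1.65×10^-8)(1.63)/(6.291e-05) = 4.275×10^-4 Ω
R = R₁ + R₂ = 0.981 mΩ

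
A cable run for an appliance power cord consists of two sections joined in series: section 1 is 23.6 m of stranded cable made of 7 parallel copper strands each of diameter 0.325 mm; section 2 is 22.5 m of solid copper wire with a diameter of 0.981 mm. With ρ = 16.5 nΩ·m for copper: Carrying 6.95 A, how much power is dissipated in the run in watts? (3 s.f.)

56.1 W

ρ = 16.5 nΩ·m = 1.65×10^-8 Ω·m
Section 1: A_strand = π(1.6250e-04)² = 8.296e-08 m²; R₁ = ρL/(N·A_s) = (1.65×10^-8)(23.6)/(7×8.296e-08) = 0.6706 Ω
Section 2: A = π(d/2)² = π(4.9050e-04 m)² = 7.558e-07 m²
R₂ = (1.65×10^-8)(22.5)/(7.558e-07) = 0.4912 Ω
R = R₁ + R₂ = 1.162 Ω
P = I²R = (6.95)² × 1.162 = 56.1 W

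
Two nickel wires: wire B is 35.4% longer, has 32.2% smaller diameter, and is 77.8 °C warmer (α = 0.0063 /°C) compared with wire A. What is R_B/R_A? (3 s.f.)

4.39

R ∝ ρL/d² with ρ ∝ (1+αΔT), so R_B/R_A = (1 + 35.4/100) × (1 − 32.2/100)⁻² × (1 + 0.0063×77.8)
= 1.354 × 2.175 × 1.49 = 4.39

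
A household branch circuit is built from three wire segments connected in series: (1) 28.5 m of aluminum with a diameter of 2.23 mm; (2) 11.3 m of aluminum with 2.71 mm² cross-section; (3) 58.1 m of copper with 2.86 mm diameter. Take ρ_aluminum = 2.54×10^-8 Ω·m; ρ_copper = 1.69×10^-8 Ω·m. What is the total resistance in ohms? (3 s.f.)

0.444 Ω

Seg 1: A = π(d/2)² = π(1.1150e-03 m)² = 3.906e-06 m²
R_1 = (2.54×10^-8)(28.5)/(3.906e-06) = 0.1853 Ω
Seg 2: A = 2.71 mm² = 2.710e-06 m²
R_2 = (2.54×10^-8)(11.3)/(2.710e-06) = 0.1059 Ω
Seg 3: A = π(d/2)² = π(1.4300e-03 m)² = 6.424e-06 m²
R_3 = (1.69×10^-8)(58.1)/(6.424e-06) = 0.1528 Ω
R_total = R_1 + R_2 + R_3 = 0.444 Ω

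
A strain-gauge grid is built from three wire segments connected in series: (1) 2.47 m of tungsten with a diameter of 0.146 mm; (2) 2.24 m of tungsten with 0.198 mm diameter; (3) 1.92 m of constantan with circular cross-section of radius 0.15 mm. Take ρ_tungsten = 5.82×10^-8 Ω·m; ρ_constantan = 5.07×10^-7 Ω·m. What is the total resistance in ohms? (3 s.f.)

26.6 Ω

Seg 1: A = π(d/2)² = π(7.3000e-05 m)² = 1.674e-08 m²
R_1 = (5.82×10^-8)(2.47)/(1.674e-08) = 8.587 Ω
Seg 2: A = π(d/2)² = π(9.9000e-05 m)² = 3.079e-08 m²
R_2 = (5.82×10^-8)(2.24)/(3.079e-08) = 4.234 Ω
Seg 3: A = πr² = π(1.5000e-04 m)² = 7.069e-08 m²
R_3 = (5.07×10^-7)(1.92)/(7.069e-08) = 13.77 Ω
R_total = R_1 + R_2 + R_3 = 26.6 Ω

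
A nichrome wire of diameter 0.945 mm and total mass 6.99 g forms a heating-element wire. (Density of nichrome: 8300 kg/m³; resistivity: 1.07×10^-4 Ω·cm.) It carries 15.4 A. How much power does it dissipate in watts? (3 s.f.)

ρ = 1.07×10^-4 Ω·cm = 1.07×10^-6 Ω·m
A = π(d/2)² = π(4.7250e-04 m)² = 7.0138e-07 m²
L = m/(density·A) = 0.00699/(8300×7.0138e-07) = 1.201 m
R = ρL/A = (1.07×10^-6)(1.201)/(7.0138e-07) = 1.832 Ω
P = I²R = (15.4)² × 1.832 = 434 W

434 W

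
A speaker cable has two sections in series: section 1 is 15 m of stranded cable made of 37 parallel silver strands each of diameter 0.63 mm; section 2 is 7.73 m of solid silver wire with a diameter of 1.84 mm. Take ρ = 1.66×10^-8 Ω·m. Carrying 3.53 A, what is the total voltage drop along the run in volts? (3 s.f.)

0.247 V

Section 1: A_strand = π(3.1500e-04)² = 3.117e-07 m²; R₁ = ρL/(N·A_s) = (1.66×10^-8)(15)/(37×3.117e-07) = 0.02159 Ω
Section 2: A = π(d/2)² = π(9.2000e-04 m)² = 2.659e-06 m²
R₂ = (1.66×10^-8)(7.73)/(2.659e-06) = 0.04826 Ω
R = R₁ + R₂ = 0.06985 Ω
V = IR = 3.53 × 0.06985 = 0.247 V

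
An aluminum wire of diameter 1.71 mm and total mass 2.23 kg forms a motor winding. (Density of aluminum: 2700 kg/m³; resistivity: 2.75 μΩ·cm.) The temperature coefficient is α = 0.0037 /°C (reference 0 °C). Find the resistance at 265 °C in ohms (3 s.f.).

8.53 Ω

ρ = 2.75 μΩ·cm = 2.75×10^-8 Ω·m
A = π(d/2)² = π(8.5500e-04 m)² = 2.2966e-06 m²
L = m/(density·A) = 2.23/(2700×2.2966e-06) = 359.6 m
R = ρL/A = (2.75×10^-8)(359.6)/(2.2966e-06) = 4.306 Ω
R(265 °C) = 4.306 × (1 + 0.0037×265) = 8.53 Ω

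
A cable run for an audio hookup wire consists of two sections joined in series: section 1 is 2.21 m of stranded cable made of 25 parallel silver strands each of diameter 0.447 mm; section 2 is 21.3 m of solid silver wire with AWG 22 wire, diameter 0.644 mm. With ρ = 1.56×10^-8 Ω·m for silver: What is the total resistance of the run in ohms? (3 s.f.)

Section 1: A_strand = π(2.2350e-04)² = 1.569e-07 m²; R₁ = ρL/(N·A_s) = (1.56×10^-8)(2.21)/(25×1.569e-07) = 0.008788 Ω
Section 2: A = π(0.644/2 mm)² = π(3.2200e-04 m)² = 3.257e-07 m²
R₂ = (1.56×10^-8)(21.3)/(3.257e-07) = 1.02 Ω
R = R₁ + R₂ = 1.03 Ω

1.03 Ω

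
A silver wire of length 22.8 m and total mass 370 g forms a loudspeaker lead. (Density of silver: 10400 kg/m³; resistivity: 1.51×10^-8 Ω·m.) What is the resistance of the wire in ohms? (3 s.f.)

0.221 Ω

A = m/(density·L) = 0.37/(10400×22.8) = 1.5604e-06 m²
R = ρL/A = (1.51×10^-8)(22.8)/(1.5604e-06) = 0.221 Ω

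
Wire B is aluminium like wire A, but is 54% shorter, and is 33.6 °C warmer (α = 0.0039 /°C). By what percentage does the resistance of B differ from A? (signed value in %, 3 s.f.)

R ∝ ρL/d² with ρ ∝ (1+αΔT), so R_B/R_A = (1 − 54/100) × (1 + 0.0039×33.6)
= 0.46 × 1.131 = 0.5203
(R_B − R_A)/R_A = 0.5203 − 1 = -48.0%

-48.0%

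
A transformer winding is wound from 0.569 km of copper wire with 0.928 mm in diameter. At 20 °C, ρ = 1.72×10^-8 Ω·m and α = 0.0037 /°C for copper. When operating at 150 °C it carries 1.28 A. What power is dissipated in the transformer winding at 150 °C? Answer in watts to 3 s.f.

35.1 W

A = π(d/2)² = π(4.6400e-04 m)² = 6.764e-07 m²
R₍20₎ = ρL/A = (1.72×10^-8)(569)/(6.764e-07) = 14.47 Ω
R₍150₎ = R₍20₎(1 + αΔT) = 14.47 × (1 + 0.0037×130) = 21.43 Ω
P = I²R = (1.28)² × 21.43 = 35.1 W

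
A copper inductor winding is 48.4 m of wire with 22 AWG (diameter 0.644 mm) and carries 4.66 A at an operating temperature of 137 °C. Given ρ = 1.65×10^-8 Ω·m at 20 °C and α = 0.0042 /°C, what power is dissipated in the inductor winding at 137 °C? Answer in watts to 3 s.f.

A = π(0.644/2 mm)² = π(3.2200e-04 m)² = 3.257e-07 m²
R₍20₎ = ρL/A = (1.65×10^-8)(48.4)/(3.257e-07) = 2.452 Ω
R₍137₎ = R₍20₎(1 + αΔT) = 2.452 × (1 + 0.0042×117) = 3.656 Ω
P = I²R = (4.66)² × 3.656 = 79.4 W

79.4 W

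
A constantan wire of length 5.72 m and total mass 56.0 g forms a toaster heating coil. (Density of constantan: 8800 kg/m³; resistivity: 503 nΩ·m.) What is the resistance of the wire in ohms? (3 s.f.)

2.59 Ω

ρ = 503 nΩ·m = 5.03×10^-7 Ω·m
A = m/(density·L) = 0.056/(8800×5.72) = 1.1125e-06 m²
R = ρL/A = (5.03×10^-7)(5.72)/(1.1125e-06) = 2.59 Ω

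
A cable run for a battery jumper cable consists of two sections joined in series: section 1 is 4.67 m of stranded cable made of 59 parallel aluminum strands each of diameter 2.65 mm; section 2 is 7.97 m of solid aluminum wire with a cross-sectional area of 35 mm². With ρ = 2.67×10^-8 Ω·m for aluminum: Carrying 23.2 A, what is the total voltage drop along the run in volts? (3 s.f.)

Section 1: A_strand = π(1.3250e-03)² = 5.515e-06 m²; R₁ = ρL/(N·A_s) = (2.67×10^-8)(4.67)/(59×5.515e-06) = 3.832×10^-4 Ω
Section 2: A = 35 mm² = 3.500e-05 m²
R₂ = (2.67×10^-8)(7.97)/(3.500e-05) = 0.00608 Ω
R = R₁ + R₂ = 0.006463 Ω
V = IR = 23.2 × 0.006463 = 0.150 V

0.150 V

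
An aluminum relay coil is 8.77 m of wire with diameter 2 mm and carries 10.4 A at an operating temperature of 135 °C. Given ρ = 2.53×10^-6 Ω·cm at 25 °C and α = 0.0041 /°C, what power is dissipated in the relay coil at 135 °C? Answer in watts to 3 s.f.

11.1 W

ρ = 2.53×10^-6 Ω·cm = 2.53×10^-8 Ω·m
A = π(d/2)² = π(1.0000e-03 m)² = 3.142e-06 m²
R₍25₎ = ρL/A = (2.53×10^-8)(8.77)/(3.142e-06) = 0.07063 Ω
R₍135₎ = R₍25₎(1 + αΔT) = 0.07063 × (1 + 0.0041×110) = 0.1025 Ω
P = I²R = (10.4)² × 0.1025 = 11.1 W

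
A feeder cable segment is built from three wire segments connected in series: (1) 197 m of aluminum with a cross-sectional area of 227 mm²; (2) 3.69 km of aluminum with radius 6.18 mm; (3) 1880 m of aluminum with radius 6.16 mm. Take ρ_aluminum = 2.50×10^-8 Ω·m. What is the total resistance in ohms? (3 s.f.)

Seg 1: A = 227 mm² = 2.270e-04 m²
R_1 = (2.50×10^-8)(197)/(2.270e-04) = 0.0217 Ω
Seg 2: A = πr² = π(6.1800e-03 m)² = 1.200e-04 m²
R_2 = (2.50×10^-8)(3690)/(1.200e-04) = 0.7688 Ω
Seg 3: A = πr² = π(6.1600e-03 m)² = 1.192e-04 m²
R_3 = (2.50×10^-8)(1880)/(1.192e-04) = 0.3943 Ω
R_total = R_1 + R_2 + R_3 = 1.18 Ω

1.18 Ω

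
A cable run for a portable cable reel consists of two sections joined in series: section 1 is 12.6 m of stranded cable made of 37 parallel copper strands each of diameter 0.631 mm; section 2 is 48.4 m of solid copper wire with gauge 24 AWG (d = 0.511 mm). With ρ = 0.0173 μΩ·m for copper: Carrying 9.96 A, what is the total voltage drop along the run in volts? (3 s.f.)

40.9 V

ρ = 0.0173 μΩ·m = 1.73×10^-8 Ω·m
Section 1: A_strand = π(3.1550e-04)² = 3.127e-07 m²; R₁ = ρL/(N·A_s) = (1.73×10^-8)(12.6)/(37×3.127e-07) = 0.01884 Ω
Section 2: A = π(0.511/2 mm)² = π(2.5550e-04 m)² = 2.051e-07 m²
R₂ = (1.73×10^-8)(48.4)/(2.051e-07) = 4.083 Ω
R = R₁ + R₂ = 4.102 Ω
V = IR = 9.96 × 4.102 = 40.9 V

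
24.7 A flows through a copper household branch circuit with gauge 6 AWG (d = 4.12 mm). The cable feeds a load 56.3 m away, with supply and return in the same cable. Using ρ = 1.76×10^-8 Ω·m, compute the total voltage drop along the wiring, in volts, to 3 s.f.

A = π(4.12/2 mm)² = π(2.0600e-03 m)² = 1.333e-05 m²
Total conductor length (both ways) L = 2 × 56.3 = 112.6 m
R = ρL/A = (1.76×10^-8)(112.6)/(1.333e-05) = 0.1487 Ω
V = IR = 24.7 × 0.1487 = 3.67 V

3.67 V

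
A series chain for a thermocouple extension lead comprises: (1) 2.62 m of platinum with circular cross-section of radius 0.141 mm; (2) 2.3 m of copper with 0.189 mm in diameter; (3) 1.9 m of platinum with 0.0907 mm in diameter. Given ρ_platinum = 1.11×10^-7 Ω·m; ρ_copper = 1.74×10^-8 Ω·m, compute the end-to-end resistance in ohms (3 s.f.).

Seg 1: A = πr² = π(1.4100e-04 m)² = 6.246e-08 m²
R_1 = (1.11×10^-7)(2.62)/(6.246e-08) = 4.656 Ω
Seg 2: A = π(d/2)² = π(9.4500e-05 m)² = 2.806e-08 m²
R_2 = (1.74×10^-8)(2.3)/(2.806e-08) = 1.426 Ω
Seg 3: A = π(d/2)² = π(4.5350e-05 m)² = 6.461e-09 m²
R_3 = (1.11×10^-7)(1.9)/(6.461e-09) = 32.64 Ω
R_total = R_1 + R_2 + R_3 = 38.7 Ω

38.7 Ω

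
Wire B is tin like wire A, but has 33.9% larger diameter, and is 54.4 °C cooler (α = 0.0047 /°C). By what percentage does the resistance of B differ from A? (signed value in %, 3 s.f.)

R ∝ ρL/d² with ρ ∝ (1+αΔT), so R_B/R_A = (1 + 33.9/100)⁻² × (1 − 0.0047×54.4)
= 0.5577 × 0.7443 = 0.4151
(R_B − R_A)/R_A = 0.4151 − 1 = -58.5%

-58.5%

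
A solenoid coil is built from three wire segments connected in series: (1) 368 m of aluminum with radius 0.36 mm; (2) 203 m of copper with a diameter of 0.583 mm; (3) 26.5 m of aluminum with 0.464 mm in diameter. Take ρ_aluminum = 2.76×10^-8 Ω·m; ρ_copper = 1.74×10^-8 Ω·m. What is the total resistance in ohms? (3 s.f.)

Seg 1: A = πr² = π(3.6000e-04 m)² = 4.072e-07 m²
R_1 = (2.76×10^-8)(368)/(4.072e-07) = 24.95 Ω
Seg 2: A = π(d/2)² = π(2.9150e-04 m)² = 2.669e-07 m²
R_2 = (1.74×10^-8)(203)/(2.669e-07) = 13.23 Ω
Seg 3: A = π(d/2)² = π(2.3200e-04 m)² = 1.691e-07 m²
R_3 = (2.76×10^-8)(26.5)/(1.691e-07) = 4.325 Ω
R_total = R_1 + R_2 + R_3 = 42.5 Ω

42.5 Ω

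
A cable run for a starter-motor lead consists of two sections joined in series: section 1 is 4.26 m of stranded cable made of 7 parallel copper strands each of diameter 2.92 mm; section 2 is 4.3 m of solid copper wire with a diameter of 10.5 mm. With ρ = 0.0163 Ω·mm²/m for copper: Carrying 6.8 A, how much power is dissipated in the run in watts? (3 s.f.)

0.106 W

ρ = 0.0163 Ω·mm²/m = 1.63×10^-8 Ω·m
Section 1: A_strand = π(1.4600e-03)² = 6.697e-06 m²; R₁ = ρL/(N·A_s) = (1.63×10^-8)(4.26)/(7×6.697e-06) = 0.001481 Ω
Section 2: A = π(d/2)² = π(5.2500e-03 m)² = 8.659e-05 m²
R₂ = (1.63×10^-8)(4.3)/(8.659e-05) = 8.094×10^-4 Ω
R = R₁ + R₂ = 0.002291 Ω
P = I²R = (6.8)² × 0.002291 = 0.106 W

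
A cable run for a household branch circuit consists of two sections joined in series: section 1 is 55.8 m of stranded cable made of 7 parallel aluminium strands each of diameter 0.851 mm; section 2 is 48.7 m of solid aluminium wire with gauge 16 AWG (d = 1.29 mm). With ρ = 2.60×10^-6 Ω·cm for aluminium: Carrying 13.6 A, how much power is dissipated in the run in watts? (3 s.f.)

247 W

ρ = 2.60×10^-6 Ω·cm = 2.60×10^-8 Ω·m
Section 1: A_strand = π(4.2550e-04)² = 5.688e-07 m²; R₁ = ρL/(N·A_s) = (2.60×10^-8)(55.8)/(7×5.688e-07) = 0.3644 Ω
Section 2: A = π(1.29/2 mm)² = π(6.4500e-04 m)² = 1.307e-06 m²
R₂ = (2.60×10^-8)(48.7)/(1.307e-06) = 0.9688 Ω
R = R₁ + R₂ = 1.333 Ω
P = I²R = (13.6)² × 1.333 = 247 W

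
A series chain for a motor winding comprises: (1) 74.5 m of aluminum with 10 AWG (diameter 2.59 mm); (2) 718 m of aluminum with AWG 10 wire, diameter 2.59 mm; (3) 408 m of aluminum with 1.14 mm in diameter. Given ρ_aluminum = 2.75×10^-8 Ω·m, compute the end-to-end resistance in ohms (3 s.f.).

15.1 Ω

Seg 1: A = π(2.59/2 mm)² = π(1.2950e-03 m)² = 5.269e-06 m²
R_1 = (2.75×10^-8)(74.5)/(5.269e-06) = 0.3889 Ω
Seg 2: A = π(2.59/2 mm)² = π(1.2950e-03 m)² = 5.269e-06 m²
R_2 = (2.75×10^-8)(718)/(5.269e-06) = 3.748 Ω
Seg 3: A = π(d/2)² = π(5.7000e-04 m)² = 1.021e-06 m²
R_3 = (2.75×10^-8)(408)/(1.021e-06) = 10.99 Ω
R_total = R_1 + R_2 + R_3 = 15.1 Ω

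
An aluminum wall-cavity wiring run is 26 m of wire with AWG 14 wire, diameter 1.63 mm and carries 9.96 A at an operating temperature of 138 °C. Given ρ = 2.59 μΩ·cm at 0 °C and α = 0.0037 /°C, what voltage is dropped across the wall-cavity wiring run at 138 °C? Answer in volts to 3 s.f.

ρ = 2.59 μΩ·cm = 2.59×10^-8 Ω·m
A = π(1.63/2 mm)² = π(8.1500e-04 m)² = 2.087e-06 m²
R₍0₎ = ρL/A = (2.59×10^-8)(26)/(2.087e-06) = 0.3227 Ω
R₍138₎ = R₍0₎(1 + αΔT) = 0.3227 × (1 + 0.0037×138) = 0.4875 Ω
V = IR = 9.96 × 0.4875 = 4.86 V

4.86 V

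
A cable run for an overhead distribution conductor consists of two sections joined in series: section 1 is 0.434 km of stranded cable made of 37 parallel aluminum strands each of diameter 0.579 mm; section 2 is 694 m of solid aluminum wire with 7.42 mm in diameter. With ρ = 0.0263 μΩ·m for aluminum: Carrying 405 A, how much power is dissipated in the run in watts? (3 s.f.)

2.61×10^5 W

ρ = 0.0263 μΩ·m = 2.63×10^-8 Ω·m
Section 1: A_strand = π(2.8950e-04)² = 2.633e-07 m²; R₁ = ρL/(N·A_s) = (2.63×10^-8)(434)/(37×2.633e-07) = 1.172 Ω
Section 2: A = π(d/2)² = π(3.7100e-03 m)² = 4.324e-05 m²
R₂ = (2.63×10^-8)(694)/(4.324e-05) = 0.4221 Ω
R = R₁ + R₂ = 1.594 Ω
P = I²R = (405)² × 1.594 = 2.61×10^5 W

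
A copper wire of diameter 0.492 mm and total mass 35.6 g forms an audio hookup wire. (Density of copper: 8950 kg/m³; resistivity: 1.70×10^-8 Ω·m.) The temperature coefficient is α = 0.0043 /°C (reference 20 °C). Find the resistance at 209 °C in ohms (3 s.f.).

3.39 Ω

A = π(d/2)² = π(2.4600e-04 m)² = 1.9012e-07 m²
L = m/(density·A) = 0.0356/(8950×1.9012e-07) = 20.92 m
R = ρL/A = (1.70×10^-8)(20.92)/(1.9012e-07) = 1.871 Ω
R(209 °C) = 1.871 × (1 + 0.0043×189) = 3.39 Ω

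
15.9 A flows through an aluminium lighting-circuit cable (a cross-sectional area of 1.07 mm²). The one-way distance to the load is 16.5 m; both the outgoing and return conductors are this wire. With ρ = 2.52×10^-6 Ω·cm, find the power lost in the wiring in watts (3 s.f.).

196 W

ρ = 2.52×10^-6 Ω·cm = 2.52×10^-8 Ω·m
A = 1.07 mm² = 1.070e-06 m²
Total conductor length (both ways) L = 2 × 16.5 = 33 m
R = ρL/A = (2.52×10^-8)(33)/(1.070e-06) = 0.7772 Ω
P = I²R = (15.9)² × 0.7772 = 196 W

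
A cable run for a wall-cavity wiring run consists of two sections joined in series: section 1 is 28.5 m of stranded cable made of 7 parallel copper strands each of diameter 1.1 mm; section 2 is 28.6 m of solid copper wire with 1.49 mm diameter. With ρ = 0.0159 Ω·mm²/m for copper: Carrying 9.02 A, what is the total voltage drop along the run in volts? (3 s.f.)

ρ = 0.0159 Ω·mm²/m = 1.59×10^-8 Ω·m
Section 1: A_strand = π(5.5000e-04)² = 9.503e-07 m²; R₁ = ρL/(N·A_s) = (1.59×10^-8)(28.5)/(7×9.503e-07) = 0.06812 Ω
Section 2: A = π(d/2)² = π(7.4500e-04 m)² = 1.744e-06 m²
R₂ = (1.59×10^-8)(28.6)/(1.744e-06) = 0.2608 Ω
R = R₁ + R₂ = 0.3289 Ω
V = IR = 9.02 × 0.3289 = 2.97 V

2.97 V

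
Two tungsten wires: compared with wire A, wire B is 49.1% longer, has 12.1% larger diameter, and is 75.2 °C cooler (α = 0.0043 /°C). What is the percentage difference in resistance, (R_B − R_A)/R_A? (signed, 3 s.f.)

R ∝ ρL/d² with ρ ∝ (1+αΔT), so R_B/R_A = (1 + 49.1/100) × (1 + 12.1/100)⁻² × (1 − 0.0043×75.2)
= 1.491 × 0.7958 × 0.6766 = 0.8028
(R_B − R_A)/R_A = 0.8028 − 1 = -19.7%

-19.7%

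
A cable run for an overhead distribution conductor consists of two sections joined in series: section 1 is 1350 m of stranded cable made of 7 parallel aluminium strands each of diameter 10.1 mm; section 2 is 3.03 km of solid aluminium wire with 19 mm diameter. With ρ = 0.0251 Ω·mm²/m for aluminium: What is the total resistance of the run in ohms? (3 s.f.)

ρ = 0.0251 Ω·mm²/m = 2.51×10^-8 Ω·m
Section 1: A_strand = π(5.0500e-03)² = 8.012e-05 m²; R₁ = ρL/(N·A_s) = (2.51×10^-8)(1350)/(7×8.012e-05) = 0.06042 Ω
Section 2: A = π(d/2)² = π(9.5000e-03 m)² = 2.835e-04 m²
R₂ = (2.51×10^-8)(3030)/(2.835e-04) = 0.2682 Ω
R = R₁ + R₂ = 0.329 Ω

0.329 Ω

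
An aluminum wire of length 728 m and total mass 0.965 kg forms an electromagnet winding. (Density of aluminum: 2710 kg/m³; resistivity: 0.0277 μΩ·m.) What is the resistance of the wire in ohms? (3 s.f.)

ρ = 0.0277 μΩ·m = 2.77×10^-8 Ω·m
A = m/(density·L) = 0.965/(2710×728) = 4.8913e-07 m²
R = ρL/A = (2.77×10^-8)(728)/(4.8913e-07) = 41.2 Ω

41.2 Ω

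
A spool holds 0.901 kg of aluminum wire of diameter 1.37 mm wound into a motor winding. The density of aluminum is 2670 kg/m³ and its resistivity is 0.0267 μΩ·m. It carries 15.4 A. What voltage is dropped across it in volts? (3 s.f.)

ρ = 0.0267 μΩ·m = 2.67×10^-8 Ω·m
A = π(d/2)² = π(6.8500e-04 m)² = 1.4741e-06 m²
L = m/(density·A) = 0.901/(2670×1.4741e-06) = 228.9 m
R = ρL/A = (2.67×10^-8)(228.9)/(1.4741e-06) = 4.146 Ω
V = IR = 15.4 × 4.146 = 63.9 V

63.9 V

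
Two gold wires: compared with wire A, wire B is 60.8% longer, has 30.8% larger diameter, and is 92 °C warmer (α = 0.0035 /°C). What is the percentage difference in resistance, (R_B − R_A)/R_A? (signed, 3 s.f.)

24.3%

R ∝ ρL/d² with ρ ∝ (1+αΔT), so R_B/R_A = (1 + 60.8/100) × (1 + 30.8/100)⁻² × (1 + 0.0035×92)
= 1.608 × 0.5845 × 1.322 = 1.242
(R_B − R_A)/R_A = 1.242 − 1 = 24.3%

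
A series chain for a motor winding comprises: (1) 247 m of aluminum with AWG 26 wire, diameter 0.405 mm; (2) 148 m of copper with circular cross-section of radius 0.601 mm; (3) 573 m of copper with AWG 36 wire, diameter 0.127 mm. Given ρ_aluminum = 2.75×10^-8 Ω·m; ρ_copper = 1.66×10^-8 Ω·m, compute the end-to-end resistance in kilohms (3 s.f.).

0.806 kΩ

Seg 1: A = π(0.405/2 mm)² = π(2.0250e-04 m)² = 1.288e-07 m²
R_1 = (2.75×10^-8)(247)/(1.288e-07) = 52.73 Ω
Seg 2: A = πr² = π(6.0100e-04 m)² = 1.135e-06 m²
R_2 = (1.66×10^-8)(148)/(1.135e-06) = 2.165 Ω
Seg 3: A = π(0.127/2 mm)² = π(6.3500e-05 m)² = 1.267e-08 m²
R_3 = (1.66×10^-8)(573)/(1.267e-08) = 750.9 Ω
R_total = R_1 + R_2 + R_3 = 0.806 kΩ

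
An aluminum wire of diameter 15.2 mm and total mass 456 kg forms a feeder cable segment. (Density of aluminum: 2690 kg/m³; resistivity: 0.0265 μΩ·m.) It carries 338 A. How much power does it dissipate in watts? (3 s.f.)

ρ = 0.0265 μΩ·m = 2.65×10^-8 Ω·m
A = π(d/2)² = π(7.6000e-03 m)² = 1.8146e-04 m²
L = m/(density·A) = 456/(2690×1.8146e-04) = 934.2 m
R = ρL/A = (2.65×10^-8)(934.2)/(1.8146e-04) = 0.1364 Ω
P = I²R = (338)² × 0.1364 = 15600 W

15600 W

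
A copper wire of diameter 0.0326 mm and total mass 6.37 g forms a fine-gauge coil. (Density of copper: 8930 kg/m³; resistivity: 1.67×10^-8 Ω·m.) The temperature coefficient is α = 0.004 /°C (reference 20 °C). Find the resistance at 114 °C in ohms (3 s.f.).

A = π(d/2)² = π(1.6300e-05 m)² = 8.3469e-10 m²
L = m/(density·A) = 0.00637/(8930×8.3469e-10) = 854.6 m
R = ρL/A = (1.67×10^-8)(854.6)/(8.3469e-10) = 17100 Ω
R(114 °C) = 17100 × (1 + 0.004×94) = 23500 Ω

23500 Ω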